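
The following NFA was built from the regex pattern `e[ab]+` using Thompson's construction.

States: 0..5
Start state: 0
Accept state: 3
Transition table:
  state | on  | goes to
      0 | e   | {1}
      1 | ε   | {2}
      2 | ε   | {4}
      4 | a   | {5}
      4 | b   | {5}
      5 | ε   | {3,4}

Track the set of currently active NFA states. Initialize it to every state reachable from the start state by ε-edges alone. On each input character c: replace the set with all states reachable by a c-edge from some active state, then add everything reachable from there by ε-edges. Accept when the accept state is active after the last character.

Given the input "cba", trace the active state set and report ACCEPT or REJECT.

start: ε-closure({0}) = {0}
'c' @ 1: {}  — dead — no transitions
rest 'ba' ignored (set empty)
final: {}; accept 3 not in set

Answer: REJECT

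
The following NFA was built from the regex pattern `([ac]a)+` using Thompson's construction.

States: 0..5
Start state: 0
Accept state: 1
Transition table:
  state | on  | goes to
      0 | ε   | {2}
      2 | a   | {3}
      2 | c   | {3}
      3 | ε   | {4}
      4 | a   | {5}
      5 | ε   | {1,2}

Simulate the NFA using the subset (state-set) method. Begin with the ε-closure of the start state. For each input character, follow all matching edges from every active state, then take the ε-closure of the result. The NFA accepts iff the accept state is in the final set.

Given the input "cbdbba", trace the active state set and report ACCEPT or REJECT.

Answer: REJECT

Trace:
start: ε-closure({0}) = {0,2}
'c' @ 1: {3,4}
'b' @ 2: {}  — no active states
rest 'dbba' ignored (set empty)
final: {}; accept 1 not in set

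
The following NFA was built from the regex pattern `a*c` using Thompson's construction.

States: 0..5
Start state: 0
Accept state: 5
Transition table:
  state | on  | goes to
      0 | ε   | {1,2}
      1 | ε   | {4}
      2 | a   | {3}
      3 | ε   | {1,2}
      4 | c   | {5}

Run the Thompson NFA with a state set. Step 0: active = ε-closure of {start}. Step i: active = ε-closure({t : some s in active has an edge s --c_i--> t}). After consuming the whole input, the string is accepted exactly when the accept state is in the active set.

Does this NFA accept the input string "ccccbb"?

initial (ε-close {0}): {0,1,2,4}
'c' @ 1: {5}  [accepting]
'c' @ 2: {}  — dead — no transitions
rest 'ccbb' ignored (set empty)
end set {} — state 5 not in

Answer: REJECT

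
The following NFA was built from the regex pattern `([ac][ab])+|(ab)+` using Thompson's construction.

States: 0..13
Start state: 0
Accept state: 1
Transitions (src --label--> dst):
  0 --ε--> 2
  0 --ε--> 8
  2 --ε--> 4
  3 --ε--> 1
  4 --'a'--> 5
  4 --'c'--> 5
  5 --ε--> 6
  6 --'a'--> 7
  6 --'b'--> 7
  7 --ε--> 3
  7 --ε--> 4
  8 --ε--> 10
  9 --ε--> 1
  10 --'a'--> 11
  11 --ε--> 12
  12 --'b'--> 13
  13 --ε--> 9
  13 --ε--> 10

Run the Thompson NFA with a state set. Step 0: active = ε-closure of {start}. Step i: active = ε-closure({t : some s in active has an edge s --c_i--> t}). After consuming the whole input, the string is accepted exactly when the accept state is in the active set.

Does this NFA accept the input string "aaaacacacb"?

Answer: ACCEPT

Trace:
S₀ = ε-closure({0}) = {0,2,4,8,10}
'a' @ 1: {5,6,11,12}
'a' @ 2: {1,3,4,7}  (accept∈set)
'a' @ 3: {5,6}
'a' @ 4: {1,3,4,7}  (accept∈set)
'c' @ 5: {5,6}
'a' @ 6: {1,3,4,7}  (accept∈set)
'c' @ 7: {5,6}
'a' @ 8: {1,3,4,7}  (accept∈set)
'c' @ 9: {5,6}
'b' @ 10: {1,3,4,7}  (accept∈set)
final: {1,3,4,7}; accept 1 in set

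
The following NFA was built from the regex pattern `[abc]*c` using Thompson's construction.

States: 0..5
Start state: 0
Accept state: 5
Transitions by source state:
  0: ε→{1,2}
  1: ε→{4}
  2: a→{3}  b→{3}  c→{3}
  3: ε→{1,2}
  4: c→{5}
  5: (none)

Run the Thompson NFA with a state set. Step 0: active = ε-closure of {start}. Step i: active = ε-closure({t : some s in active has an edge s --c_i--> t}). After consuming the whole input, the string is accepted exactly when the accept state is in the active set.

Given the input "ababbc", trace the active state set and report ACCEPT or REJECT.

start: ε-closure({0}) = {0,1,2,4}
'a' @ 1: {1,2,3,4}
'b' @ 2: {1,2,3,4}
'a' @ 3: {1,2,3,4}
'b' @ 4: {1,2,3,4}
'b' @ 5: {1,2,3,4}
'c' @ 6: {1,2,3,4,5}  [accepting]
after full input: {1,2,3,4,5}  (accept=5 in)

Answer: ACCEPT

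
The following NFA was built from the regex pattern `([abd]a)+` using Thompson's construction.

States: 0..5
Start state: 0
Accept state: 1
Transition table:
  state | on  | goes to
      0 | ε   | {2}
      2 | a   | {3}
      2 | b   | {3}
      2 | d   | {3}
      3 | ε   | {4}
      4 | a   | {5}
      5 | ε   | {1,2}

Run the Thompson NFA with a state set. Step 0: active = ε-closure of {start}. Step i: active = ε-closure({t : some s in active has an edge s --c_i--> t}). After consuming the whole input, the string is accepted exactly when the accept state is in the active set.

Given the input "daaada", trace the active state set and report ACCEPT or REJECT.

Answer: ACCEPT

Steps:
start: ε-closure({0}) = {0,2}
'd' @ 1: {3,4}
'a' @ 2: {1,2,5}  (accept∈set)
'a' @ 3: {3,4}
'a' @ 4: {1,2,5}  (accept∈set)
'd' @ 5: {3,4}
'a' @ 6: {1,2,5}  (accept∈set)
final: {1,2,5}; accept 1 in set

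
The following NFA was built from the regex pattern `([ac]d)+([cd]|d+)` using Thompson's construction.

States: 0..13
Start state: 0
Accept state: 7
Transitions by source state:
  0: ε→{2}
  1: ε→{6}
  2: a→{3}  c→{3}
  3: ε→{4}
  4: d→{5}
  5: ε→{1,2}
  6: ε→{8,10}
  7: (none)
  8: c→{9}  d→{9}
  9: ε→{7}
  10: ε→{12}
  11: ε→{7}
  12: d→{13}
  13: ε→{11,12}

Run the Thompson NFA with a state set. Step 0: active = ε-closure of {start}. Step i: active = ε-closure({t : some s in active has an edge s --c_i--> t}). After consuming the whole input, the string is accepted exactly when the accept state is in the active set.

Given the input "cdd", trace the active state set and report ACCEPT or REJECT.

Answer: ACCEPT

Trace:
start: ε-closure({0}) = {0,2}
'c' @ 1: {3,4}
'd' @ 2: {1,2,5,6,8,10,12}
'd' @ 3: {7,9,11,12,13}  (accept∈set)
final: {7,9,11,12,13}; accept 7 in set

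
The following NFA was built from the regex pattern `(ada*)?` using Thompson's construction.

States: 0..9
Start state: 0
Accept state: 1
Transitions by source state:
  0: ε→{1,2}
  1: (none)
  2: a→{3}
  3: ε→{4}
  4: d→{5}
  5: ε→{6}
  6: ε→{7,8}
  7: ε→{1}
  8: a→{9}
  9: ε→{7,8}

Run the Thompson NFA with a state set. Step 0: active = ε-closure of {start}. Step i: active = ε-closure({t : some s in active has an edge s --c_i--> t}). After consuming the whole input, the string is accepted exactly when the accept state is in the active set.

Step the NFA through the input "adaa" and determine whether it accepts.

S₀ = ε-closure({0}) = {0,1,2}
'a' @ 1: {3,4}
'd' @ 2: {1,5,6,7,8}  ✓accept
'a' @ 3: {1,7,8,9}  ✓accept
'a' @ 4: {1,7,8,9}  ✓accept
after full input: {1,7,8,9}  (accept=1 in)

Answer: ACCEPT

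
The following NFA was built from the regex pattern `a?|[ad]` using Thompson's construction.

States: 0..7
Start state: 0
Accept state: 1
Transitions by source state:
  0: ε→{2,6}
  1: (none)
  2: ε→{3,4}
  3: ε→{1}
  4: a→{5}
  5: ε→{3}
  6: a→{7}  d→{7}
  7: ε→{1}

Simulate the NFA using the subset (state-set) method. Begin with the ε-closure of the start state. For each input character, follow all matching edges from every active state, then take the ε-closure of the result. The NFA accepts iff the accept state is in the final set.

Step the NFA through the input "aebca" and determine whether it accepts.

start: ε-closure({0}) = {0,1,2,3,4,6}
'a' @ 1: {1,3,5,7}  (accept∈set)
'e' @ 2: {}  — dead — no transitions
rest 'bca' ignored (set empty)
final: {}; accept 1 not in set

Answer: REJECT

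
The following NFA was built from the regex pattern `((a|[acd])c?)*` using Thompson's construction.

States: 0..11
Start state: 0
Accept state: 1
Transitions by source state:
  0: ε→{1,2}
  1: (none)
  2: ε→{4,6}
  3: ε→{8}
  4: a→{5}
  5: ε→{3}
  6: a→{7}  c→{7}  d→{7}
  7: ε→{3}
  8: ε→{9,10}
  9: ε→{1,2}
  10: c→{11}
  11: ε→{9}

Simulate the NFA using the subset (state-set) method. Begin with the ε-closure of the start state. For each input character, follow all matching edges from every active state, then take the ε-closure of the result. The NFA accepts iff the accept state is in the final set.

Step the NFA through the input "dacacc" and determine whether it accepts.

start: ε-closure({0}) = {0,1,2,4,6}
'd' @ 1: {1,2,3,4,6,7,8,9,10}  (accept∈set)
'a' @ 2: {1,2,3,4,5,6,7,8,9,10}  (accept∈set)
'c' @ 3: {1,2,3,4,6,7,8,9,10,11}  (accept∈set)
'a' @ 4: {1,2,3,4,5,6,7,8,9,10}  (accept∈set)
'c' @ 5: {1,2,3,4,6,7,8,9,10,11}  (accept∈set)
'c' @ 6: {1,2,3,4,6,7,8,9,10,11}  (accept∈set)
end set {1,2,3,4,6,7,8,9,10,11} — state 1 in

Answer: ACCEPT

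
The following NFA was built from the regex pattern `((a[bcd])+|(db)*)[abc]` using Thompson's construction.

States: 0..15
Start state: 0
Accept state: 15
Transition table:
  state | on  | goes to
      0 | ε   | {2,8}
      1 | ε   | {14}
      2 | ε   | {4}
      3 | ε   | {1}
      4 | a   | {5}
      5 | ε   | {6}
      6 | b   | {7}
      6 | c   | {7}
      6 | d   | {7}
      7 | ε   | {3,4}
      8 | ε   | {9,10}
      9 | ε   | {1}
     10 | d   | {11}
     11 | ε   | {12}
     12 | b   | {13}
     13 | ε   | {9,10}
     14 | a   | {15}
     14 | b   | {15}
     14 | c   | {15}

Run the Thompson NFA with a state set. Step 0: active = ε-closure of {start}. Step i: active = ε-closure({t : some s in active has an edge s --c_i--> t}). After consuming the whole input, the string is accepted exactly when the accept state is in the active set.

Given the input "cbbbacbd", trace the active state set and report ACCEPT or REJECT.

Answer: REJECT

Steps:
start: ε-closure({0}) = {0,1,2,4,8,9,10,14}
'c' @ 1: {15}  (accept∈set)
'b' @ 2: {}  — state set empty
rest 'bbacbd' ignored (set empty)
end set {} — state 15 not in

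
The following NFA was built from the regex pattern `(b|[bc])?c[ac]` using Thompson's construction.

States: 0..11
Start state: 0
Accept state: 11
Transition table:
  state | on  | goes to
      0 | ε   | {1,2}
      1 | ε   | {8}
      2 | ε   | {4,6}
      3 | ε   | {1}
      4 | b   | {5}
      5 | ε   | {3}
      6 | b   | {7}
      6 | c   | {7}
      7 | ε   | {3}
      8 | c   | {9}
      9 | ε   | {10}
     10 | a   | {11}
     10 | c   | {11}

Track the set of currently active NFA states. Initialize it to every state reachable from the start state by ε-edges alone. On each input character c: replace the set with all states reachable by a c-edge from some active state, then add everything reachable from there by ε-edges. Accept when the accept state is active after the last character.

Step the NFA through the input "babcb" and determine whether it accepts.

S₀ = ε-closure({0}) = {0,1,2,4,6,8}
'b' @ 1: {1,3,5,7,8}
'a' @ 2: {}  — state set empty
rest 'bcb' ignored (set empty)
after full input: {}  (accept=11 not in)

Answer: REJECT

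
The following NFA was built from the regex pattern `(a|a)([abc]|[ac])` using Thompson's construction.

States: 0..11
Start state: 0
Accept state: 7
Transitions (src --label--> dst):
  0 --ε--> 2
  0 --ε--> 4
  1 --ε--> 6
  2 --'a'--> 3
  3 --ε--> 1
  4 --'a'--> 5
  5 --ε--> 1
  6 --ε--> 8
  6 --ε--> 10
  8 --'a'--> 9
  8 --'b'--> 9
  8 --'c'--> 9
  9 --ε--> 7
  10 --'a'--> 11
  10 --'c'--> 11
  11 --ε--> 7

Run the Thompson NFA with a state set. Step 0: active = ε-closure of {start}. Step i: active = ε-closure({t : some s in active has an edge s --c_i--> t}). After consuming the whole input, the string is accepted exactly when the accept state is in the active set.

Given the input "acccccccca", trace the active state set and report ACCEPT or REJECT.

S₀ = ε-closure({0}) = {0,2,4}
'a' @ 1: {1,3,5,6,8,10}
'c' @ 2: {7,9,11}  [accepting]
'c' @ 3: {}  — no active states
rest 'cccccca' ignored (set empty)
final: {}; accept 7 not in set

Answer: REJECT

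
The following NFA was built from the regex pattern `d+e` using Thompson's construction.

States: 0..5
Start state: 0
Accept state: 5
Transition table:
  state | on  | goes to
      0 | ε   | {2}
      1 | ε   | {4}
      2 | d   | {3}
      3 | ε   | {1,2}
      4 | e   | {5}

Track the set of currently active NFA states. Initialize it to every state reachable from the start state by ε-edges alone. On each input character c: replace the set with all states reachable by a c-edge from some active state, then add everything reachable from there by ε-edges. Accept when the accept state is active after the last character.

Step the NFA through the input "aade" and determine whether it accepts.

start: ε-closure({0}) = {0,2}
'a' @ 1: {}  — dead — no transitions
rest 'ade' ignored (set empty)
final: {}; accept 5 not in set

Answer: REJECT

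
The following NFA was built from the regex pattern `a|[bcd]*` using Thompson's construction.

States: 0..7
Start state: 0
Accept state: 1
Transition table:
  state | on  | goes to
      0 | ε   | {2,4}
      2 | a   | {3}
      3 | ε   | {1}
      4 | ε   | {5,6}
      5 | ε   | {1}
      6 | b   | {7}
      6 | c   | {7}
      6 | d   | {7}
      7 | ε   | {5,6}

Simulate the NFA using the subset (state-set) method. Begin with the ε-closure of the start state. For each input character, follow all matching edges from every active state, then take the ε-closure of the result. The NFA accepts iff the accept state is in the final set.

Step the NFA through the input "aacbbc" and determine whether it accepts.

S₀ = ε-closure({0}) = {0,1,2,4,5,6}
'a' @ 1: {1,3}  ✓accept
'a' @ 2: {}  — dead — no transitions
rest 'cbbc' ignored (set empty)
final: {}; accept 1 not in set

Answer: REJECT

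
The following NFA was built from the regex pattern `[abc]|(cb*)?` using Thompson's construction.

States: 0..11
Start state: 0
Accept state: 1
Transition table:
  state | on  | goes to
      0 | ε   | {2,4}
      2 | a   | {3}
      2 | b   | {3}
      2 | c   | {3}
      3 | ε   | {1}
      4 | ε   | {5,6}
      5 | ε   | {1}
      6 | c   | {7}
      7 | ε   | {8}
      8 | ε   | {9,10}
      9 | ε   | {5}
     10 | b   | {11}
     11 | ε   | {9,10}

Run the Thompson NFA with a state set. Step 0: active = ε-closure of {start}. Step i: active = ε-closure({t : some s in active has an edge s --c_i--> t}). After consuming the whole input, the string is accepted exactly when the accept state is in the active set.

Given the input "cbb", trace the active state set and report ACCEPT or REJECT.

Answer: ACCEPT

Steps:
S₀ = ε-closure({0}) = {0,1,2,4,5,6}
'c' @ 1: {1,3,5,7,8,9,10}  ✓accept
'b' @ 2: {1,5,9,10,11}  ✓accept
'b' @ 3: {1,5,9,10,11}  ✓accept
final: {1,5,9,10,11}; accept 1 in set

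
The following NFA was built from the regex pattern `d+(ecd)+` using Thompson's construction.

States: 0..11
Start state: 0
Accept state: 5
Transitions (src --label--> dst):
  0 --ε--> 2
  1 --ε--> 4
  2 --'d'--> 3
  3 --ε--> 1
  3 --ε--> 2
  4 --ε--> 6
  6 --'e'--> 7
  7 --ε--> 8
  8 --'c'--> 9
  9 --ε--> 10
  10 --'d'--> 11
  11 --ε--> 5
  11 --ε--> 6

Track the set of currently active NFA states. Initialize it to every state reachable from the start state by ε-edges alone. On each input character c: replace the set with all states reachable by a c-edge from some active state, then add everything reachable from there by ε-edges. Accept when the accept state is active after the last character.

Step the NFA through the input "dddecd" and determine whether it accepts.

initial (ε-close {0}): {0,2}
'd' @ 1: {1,2,3,4,6}
'd' @ 2: {1,2,3,4,6}
'd' @ 3: {1,2,3,4,6}
'e' @ 4: {7,8}
'c' @ 5: {9,10}
'd' @ 6: {5,6,11}  [accepting]
final: {5,6,11}; accept 5 in set

Answer: ACCEPT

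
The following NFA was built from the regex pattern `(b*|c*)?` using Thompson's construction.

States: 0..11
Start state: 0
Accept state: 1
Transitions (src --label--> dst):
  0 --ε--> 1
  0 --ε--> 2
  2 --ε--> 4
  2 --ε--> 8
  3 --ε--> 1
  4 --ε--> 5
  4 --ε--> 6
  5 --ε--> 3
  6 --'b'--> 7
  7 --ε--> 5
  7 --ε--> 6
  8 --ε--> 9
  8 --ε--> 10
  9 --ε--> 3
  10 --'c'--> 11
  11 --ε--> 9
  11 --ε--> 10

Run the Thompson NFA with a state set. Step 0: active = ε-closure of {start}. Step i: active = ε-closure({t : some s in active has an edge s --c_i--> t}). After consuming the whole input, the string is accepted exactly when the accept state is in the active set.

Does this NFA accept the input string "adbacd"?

Answer: REJECT

Derivation:
start: ε-closure({0}) = {0,1,2,3,4,5,6,8,9,10}
'a' @ 1: {}  — state set empty
rest 'dbacd' ignored (set empty)
end set {} — state 1 not in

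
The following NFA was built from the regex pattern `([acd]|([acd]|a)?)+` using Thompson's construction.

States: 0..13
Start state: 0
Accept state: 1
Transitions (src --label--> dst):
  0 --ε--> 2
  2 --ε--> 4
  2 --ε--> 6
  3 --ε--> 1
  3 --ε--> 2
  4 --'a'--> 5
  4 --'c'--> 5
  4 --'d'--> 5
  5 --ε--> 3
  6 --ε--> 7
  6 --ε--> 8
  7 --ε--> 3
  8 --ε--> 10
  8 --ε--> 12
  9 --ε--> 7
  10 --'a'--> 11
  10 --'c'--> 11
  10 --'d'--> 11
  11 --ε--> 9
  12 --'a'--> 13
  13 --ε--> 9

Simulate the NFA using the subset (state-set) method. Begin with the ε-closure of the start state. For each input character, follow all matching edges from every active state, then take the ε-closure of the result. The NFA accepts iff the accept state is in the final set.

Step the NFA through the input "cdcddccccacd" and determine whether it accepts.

Answer: ACCEPT

Steps:
initial (ε-close {0}): {0,1,2,3,4,6,7,8,10,12}
'c' @ 1: {1,2,3,4,5,6,7,8,9,10,11,12}  (accept∈set)
'd' @ 2: {1,2,3,4,5,6,7,8,9,10,11,12}  (accept∈set)
'c' @ 3: {1,2,3,4,5,6,7,8,9,10,11,12}  (accept∈set)
'd' @ 4: {1,2,3,4,5,6,7,8,9,10,11,12}  (accept∈set)
'd' @ 5: {1,2,3,4,5,6,7,8,9,10,11,12}  (accept∈set)
'c' @ 6: {1,2,3,4,5,6,7,8,9,10,11,12}  (accept∈set)
'c' @ 7: {1,2,3,4,5,6,7,8,9,10,11,12}  (accept∈set)
'c' @ 8: {1,2,3,4,5,6,7,8,9,10,11,12}  (accept∈set)
'c' @ 9: {1,2,3,4,5,6,7,8,9,10,11,12}  (accept∈set)
'a' @ 10: {1,2,3,4,5,6,7,8,9,10,11,12,13}  (accept∈set)
'c' @ 11: {1,2,3,4,5,6,7,8,9,10,11,12}  (accept∈set)
'd' @ 12: {1,2,3,4,5,6,7,8,9,10,11,12}  (accept∈set)
final: {1,2,3,4,5,6,7,8,9,10,11,12}; accept 1 in set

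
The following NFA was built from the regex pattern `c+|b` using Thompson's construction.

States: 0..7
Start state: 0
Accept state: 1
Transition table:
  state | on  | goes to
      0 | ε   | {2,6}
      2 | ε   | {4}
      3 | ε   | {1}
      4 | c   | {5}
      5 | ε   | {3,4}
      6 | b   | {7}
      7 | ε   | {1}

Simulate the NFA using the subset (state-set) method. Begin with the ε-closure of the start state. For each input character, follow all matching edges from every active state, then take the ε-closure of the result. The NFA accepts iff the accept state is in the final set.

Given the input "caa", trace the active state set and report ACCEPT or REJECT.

Answer: REJECT

Steps:
S₀ = ε-closure({0}) = {0,2,4,6}
'c' @ 1: {1,3,4,5}  ✓accept
'a' @ 2: {}  — no active states
rest 'a' ignored (set empty)
end set {} — state 1 not in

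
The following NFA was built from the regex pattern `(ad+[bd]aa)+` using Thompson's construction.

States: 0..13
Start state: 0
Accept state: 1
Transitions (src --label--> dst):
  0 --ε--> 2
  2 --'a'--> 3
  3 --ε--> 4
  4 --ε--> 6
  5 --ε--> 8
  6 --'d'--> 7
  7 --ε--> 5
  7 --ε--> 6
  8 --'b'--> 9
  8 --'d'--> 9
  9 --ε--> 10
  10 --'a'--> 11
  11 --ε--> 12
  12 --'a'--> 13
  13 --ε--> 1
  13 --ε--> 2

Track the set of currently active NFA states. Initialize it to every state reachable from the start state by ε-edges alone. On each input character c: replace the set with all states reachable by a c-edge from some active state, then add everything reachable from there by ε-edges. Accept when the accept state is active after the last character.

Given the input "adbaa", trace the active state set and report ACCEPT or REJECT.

initial (ε-close {0}): {0,2}
'a' @ 1: {3,4,6}
'd' @ 2: {5,6,7,8}
'b' @ 3: {9,10}
'a' @ 4: {11,12}
'a' @ 5: {1,2,13}  [accepting]
final: {1,2,13}; accept 1 in set

Answer: ACCEPT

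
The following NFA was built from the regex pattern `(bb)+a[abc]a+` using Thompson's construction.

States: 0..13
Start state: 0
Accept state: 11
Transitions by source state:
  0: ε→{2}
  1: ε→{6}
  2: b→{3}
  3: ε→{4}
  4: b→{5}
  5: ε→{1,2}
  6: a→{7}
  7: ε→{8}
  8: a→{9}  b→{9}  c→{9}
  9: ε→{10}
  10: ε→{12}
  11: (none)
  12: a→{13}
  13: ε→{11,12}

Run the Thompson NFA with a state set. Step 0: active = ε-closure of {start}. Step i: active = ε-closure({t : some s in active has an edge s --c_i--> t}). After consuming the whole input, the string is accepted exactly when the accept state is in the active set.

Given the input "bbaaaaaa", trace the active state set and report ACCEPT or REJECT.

Answer: ACCEPT

Steps:
start: ε-closure({0}) = {0,2}
'b' @ 1: {3,4}
'b' @ 2: {1,2,5,6}
'a' @ 3: {7,8}
'a' @ 4: {9,10,12}
'a' @ 5: {11,12,13}  ✓accept
'a' @ 6: {11,12,13}  ✓accept
'a' @ 7: {11,12,13}  ✓accept
'a' @ 8: {11,12,13}  ✓accept
final: {11,12,13}; accept 11 in set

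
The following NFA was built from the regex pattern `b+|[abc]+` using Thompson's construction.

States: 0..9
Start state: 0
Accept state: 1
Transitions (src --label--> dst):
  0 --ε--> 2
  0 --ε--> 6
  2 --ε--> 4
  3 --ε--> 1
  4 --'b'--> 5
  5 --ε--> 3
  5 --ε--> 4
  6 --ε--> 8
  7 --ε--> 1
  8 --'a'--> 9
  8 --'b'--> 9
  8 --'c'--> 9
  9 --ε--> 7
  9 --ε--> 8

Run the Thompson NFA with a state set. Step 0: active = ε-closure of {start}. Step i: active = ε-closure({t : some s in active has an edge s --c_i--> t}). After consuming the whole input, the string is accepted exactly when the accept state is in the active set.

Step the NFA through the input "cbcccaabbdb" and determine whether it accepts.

Answer: REJECT

Steps:
S₀ = ε-closure({0}) = {0,2,4,6,8}
'c' @ 1: {1,7,8,9}  (accept∈set)
'b' @ 2: {1,7,8,9}  (accept∈set)
'c' @ 3: {1,7,8,9}  (accept∈set)
'c' @ 4: {1,7,8,9}  (accept∈set)
'c' @ 5: {1,7,8,9}  (accept∈set)
'a' @ 6: {1,7,8,9}  (accept∈set)
'a' @ 7: {1,7,8,9}  (accept∈set)
'b' @ 8: {1,7,8,9}  (accept∈set)
'b' @ 9: {1,7,8,9}  (accept∈set)
'd' @ 10: {}  — no active states
rest 'b' ignored (set empty)
final: {}; accept 1 not in set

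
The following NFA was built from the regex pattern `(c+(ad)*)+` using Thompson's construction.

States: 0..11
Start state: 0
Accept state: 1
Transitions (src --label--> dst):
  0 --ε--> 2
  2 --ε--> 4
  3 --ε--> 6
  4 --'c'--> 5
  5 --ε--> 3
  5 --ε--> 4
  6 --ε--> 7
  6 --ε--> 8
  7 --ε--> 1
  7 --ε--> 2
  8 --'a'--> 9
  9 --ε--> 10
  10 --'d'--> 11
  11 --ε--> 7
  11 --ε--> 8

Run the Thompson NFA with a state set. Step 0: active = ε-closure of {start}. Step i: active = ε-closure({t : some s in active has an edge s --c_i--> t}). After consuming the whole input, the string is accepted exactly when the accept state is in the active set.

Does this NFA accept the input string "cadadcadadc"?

initial (ε-close {0}): {0,2,4}
'c' @ 1: {1,2,3,4,5,6,7,8}  ✓accept
'a' @ 2: {9,10}
'd' @ 3: {1,2,4,7,8,11}  ✓accept
'a' @ 4: {9,10}
'd' @ 5: {1,2,4,7,8,11}  ✓accept
'c' @ 6: {1,2,3,4,5,6,7,8}  ✓accept
'a' @ 7: {9,10}
'd' @ 8: {1,2,4,7,8,11}  ✓accept
'a' @ 9: {9,10}
'd' @ 10: {1,2,4,7,8,11}  ✓accept
'c' @ 11: {1,2,3,4,5,6,7,8}  ✓accept
after full input: {1,2,3,4,5,6,7,8}  (accept=1 in)

Answer: ACCEPT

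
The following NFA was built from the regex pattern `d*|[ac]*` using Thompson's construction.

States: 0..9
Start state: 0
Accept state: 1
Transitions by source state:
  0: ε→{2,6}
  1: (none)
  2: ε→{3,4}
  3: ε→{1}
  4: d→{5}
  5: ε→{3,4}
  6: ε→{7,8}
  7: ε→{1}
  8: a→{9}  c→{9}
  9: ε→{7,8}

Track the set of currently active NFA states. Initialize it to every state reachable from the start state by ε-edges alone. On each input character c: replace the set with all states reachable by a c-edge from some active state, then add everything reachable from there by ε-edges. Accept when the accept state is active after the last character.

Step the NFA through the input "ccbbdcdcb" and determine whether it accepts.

initial (ε-close {0}): {0,1,2,3,4,6,7,8}
'c' @ 1: {1,7,8,9}  ✓accept
'c' @ 2: {1,7,8,9}  ✓accept
'b' @ 3: {}  — state set empty
rest 'bdcdcb' ignored (set empty)
after full input: {}  (accept=1 not in)

Answer: REJECT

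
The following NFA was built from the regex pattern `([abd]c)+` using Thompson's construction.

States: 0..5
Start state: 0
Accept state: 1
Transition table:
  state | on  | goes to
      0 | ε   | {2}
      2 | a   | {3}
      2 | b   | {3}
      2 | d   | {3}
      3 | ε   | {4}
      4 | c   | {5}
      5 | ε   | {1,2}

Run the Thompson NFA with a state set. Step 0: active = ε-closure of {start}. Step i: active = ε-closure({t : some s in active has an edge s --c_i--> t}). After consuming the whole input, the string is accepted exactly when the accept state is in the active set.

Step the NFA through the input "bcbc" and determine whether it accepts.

start: ε-closure({0}) = {0,2}
'b' @ 1: {3,4}
'c' @ 2: {1,2,5}  [accepting]
'b' @ 3: {3,4}
'c' @ 4: {1,2,5}  [accepting]
after full input: {1,2,5}  (accept=1 in)

Answer: ACCEPT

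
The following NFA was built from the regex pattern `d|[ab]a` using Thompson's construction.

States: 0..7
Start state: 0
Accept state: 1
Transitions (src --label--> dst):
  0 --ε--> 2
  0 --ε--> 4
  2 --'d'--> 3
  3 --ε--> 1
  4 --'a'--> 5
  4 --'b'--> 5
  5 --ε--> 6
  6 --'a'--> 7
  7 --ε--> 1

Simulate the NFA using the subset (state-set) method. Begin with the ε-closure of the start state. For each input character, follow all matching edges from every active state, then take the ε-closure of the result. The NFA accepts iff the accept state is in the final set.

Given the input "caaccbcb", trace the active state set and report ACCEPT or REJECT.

Answer: REJECT

Derivation:
S₀ = ε-closure({0}) = {0,2,4}
'c' @ 1: {}  — state set empty
rest 'aaccbcb' ignored (set empty)
after full input: {}  (accept=1 not in)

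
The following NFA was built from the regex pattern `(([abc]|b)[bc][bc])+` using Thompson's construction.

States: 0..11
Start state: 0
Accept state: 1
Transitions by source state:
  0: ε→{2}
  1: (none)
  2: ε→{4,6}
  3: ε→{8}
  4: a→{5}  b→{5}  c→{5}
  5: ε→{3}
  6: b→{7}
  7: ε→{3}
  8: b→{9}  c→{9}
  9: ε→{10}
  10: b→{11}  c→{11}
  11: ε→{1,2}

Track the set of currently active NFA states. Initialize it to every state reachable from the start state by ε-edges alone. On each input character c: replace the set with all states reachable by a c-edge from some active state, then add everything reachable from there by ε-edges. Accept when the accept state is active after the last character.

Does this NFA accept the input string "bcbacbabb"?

Answer: ACCEPT

Derivation:
initial (ε-close {0}): {0,2,4,6}
'b' @ 1: {3,5,7,8}
'c' @ 2: {9,10}
'b' @ 3: {1,2,4,6,11}  ✓accept
'a' @ 4: {3,5,8}
'c' @ 5: {9,10}
'b' @ 6: {1,2,4,6,11}  ✓accept
'a' @ 7: {3,5,8}
'b' @ 8: {9,10}
'b' @ 9: {1,2,4,6,11}  ✓accept
end set {1,2,4,6,11} — state 1 in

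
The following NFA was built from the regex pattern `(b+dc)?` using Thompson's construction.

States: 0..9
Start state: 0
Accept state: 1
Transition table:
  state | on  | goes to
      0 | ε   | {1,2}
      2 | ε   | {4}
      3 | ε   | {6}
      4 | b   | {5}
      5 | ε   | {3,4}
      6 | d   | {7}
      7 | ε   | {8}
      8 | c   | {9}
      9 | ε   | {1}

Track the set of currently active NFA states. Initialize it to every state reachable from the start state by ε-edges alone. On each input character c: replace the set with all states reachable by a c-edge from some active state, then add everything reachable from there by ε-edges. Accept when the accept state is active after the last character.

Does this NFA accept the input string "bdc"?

initial (ε-close {0}): {0,1,2,4}
'b' @ 1: {3,4,5,6}
'd' @ 2: {7,8}
'c' @ 3: {1,9}  [accepting]
end set {1,9} — state 1 in

Answer: ACCEPT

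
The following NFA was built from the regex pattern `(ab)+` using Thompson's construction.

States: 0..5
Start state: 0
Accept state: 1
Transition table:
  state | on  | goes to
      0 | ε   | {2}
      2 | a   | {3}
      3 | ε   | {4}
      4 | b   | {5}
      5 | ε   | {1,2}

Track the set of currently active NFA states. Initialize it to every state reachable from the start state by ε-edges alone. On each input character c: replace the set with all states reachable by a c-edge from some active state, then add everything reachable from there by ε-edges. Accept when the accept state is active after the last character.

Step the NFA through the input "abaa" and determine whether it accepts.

Answer: REJECT

Steps:
initial (ε-close {0}): {0,2}
'a' @ 1: {3,4}
'b' @ 2: {1,2,5}  [accepting]
'a' @ 3: {3,4}
'a' @ 4: {}  — dead — no transitions
after full input: {}  (accept=1 not in)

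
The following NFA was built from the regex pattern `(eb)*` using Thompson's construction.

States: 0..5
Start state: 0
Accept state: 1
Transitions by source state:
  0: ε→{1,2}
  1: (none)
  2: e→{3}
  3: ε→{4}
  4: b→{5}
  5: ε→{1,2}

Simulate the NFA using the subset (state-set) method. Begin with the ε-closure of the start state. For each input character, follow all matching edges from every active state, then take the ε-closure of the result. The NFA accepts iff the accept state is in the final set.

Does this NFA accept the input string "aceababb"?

S₀ = ε-closure({0}) = {0,1,2}
'a' @ 1: {}  — dead — no transitions
rest 'ceababb' ignored (set empty)
end set {} — state 1 not in

Answer: REJECT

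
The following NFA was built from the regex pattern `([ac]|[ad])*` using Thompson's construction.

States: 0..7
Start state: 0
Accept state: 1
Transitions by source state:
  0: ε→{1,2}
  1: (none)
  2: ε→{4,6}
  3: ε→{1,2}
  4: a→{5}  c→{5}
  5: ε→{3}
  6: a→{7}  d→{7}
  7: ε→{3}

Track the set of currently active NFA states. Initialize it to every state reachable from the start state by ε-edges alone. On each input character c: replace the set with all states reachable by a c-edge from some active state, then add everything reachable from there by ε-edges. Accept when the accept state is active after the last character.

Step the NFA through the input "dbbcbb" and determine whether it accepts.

S₀ = ε-closure({0}) = {0,1,2,4,6}
'd' @ 1: {1,2,3,4,6,7}  ✓accept
'b' @ 2: {}  — state set empty
rest 'bcbb' ignored (set empty)
final: {}; accept 1 not in set

Answer: REJECT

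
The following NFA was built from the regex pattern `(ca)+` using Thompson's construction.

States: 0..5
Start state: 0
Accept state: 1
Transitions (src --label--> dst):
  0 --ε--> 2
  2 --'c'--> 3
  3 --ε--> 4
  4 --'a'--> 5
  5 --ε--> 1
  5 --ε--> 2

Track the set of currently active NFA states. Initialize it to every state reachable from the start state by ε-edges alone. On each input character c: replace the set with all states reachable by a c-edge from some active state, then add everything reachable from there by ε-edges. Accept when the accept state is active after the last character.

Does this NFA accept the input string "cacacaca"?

initial (ε-close {0}): {0,2}
'c' @ 1: {3,4}
'a' @ 2: {1,2,5}  ✓accept
'c' @ 3: {3,4}
'a' @ 4: {1,2,5}  ✓accept
'c' @ 5: {3,4}
'a' @ 6: {1,2,5}  ✓accept
'c' @ 7: {3,4}
'a' @ 8: {1,2,5}  ✓accept
after full input: {1,2,5}  (accept=1 in)

Answer: ACCEPT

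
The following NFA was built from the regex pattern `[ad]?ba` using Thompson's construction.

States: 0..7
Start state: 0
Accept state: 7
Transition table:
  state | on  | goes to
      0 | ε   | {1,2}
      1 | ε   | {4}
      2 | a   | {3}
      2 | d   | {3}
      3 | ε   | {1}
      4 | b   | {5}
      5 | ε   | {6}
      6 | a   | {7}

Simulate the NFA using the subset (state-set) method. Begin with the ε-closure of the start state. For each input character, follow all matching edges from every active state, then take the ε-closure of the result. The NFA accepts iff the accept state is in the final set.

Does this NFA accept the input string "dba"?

start: ε-closure({0}) = {0,1,2,4}
'd' @ 1: {1,3,4}
'b' @ 2: {5,6}
'a' @ 3: {7}  [accepting]
final: {7}; accept 7 in set

Answer: ACCEPT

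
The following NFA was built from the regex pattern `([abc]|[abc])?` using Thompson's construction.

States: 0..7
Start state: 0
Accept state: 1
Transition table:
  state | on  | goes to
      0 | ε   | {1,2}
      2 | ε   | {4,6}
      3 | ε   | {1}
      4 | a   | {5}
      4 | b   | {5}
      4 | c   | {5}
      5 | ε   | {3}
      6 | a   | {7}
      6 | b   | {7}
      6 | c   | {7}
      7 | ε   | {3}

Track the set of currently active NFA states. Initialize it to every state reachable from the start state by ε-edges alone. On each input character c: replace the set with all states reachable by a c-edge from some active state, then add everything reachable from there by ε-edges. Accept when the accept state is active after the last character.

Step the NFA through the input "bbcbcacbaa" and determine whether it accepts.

Answer: REJECT

Trace:
initial (ε-close {0}): {0,1,2,4,6}
'b' @ 1: {1,3,5,7}  ✓accept
'b' @ 2: {}  — dead — no transitions
rest 'cbcacbaa' ignored (set empty)
after full input: {}  (accept=1 not in)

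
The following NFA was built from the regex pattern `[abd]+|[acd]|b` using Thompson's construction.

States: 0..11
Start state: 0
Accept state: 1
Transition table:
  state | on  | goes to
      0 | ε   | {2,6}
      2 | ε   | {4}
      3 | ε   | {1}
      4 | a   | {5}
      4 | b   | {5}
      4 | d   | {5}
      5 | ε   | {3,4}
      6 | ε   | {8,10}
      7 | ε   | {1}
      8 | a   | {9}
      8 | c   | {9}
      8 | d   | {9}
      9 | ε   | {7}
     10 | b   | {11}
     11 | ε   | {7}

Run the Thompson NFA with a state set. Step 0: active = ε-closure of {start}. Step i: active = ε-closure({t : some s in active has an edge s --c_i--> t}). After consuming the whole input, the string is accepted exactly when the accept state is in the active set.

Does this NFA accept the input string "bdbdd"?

Answer: ACCEPT

Steps:
S₀ = ε-closure({0}) = {0,2,4,6,8,10}
'b' @ 1: {1,3,4,5,7,11}  ✓accept
'd' @ 2: {1,3,4,5}  ✓accept
'b' @ 3: {1,3,4,5}  ✓accept
'd' @ 4: {1,3,4,5}  ✓accept
'd' @ 5: {1,3,4,5}  ✓accept
after full input: {1,3,4,5}  (accept=1 in)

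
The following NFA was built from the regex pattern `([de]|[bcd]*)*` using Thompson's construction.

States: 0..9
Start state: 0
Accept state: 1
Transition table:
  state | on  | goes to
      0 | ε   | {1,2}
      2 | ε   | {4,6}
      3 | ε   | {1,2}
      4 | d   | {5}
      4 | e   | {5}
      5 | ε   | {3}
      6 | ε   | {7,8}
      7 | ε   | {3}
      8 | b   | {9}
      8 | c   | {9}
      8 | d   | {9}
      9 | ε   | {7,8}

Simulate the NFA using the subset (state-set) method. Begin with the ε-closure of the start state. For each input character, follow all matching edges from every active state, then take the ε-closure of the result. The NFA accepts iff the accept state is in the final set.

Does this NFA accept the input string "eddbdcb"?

initial (ε-close {0}): {0,1,2,3,4,6,7,8}
'e' @ 1: {1,2,3,4,5,6,7,8}  ✓accept
'd' @ 2: {1,2,3,4,5,6,7,8,9}  ✓accept
'd' @ 3: {1,2,3,4,5,6,7,8,9}  ✓accept
'b' @ 4: {1,2,3,4,6,7,8,9}  ✓accept
'd' @ 5: {1,2,3,4,5,6,7,8,9}  ✓accept
'c' @ 6: {1,2,3,4,6,7,8,9}  ✓accept
'b' @ 7: {1,2,3,4,6,7,8,9}  ✓accept
end set {1,2,3,4,6,7,8,9} — state 1 in

Answer: ACCEPT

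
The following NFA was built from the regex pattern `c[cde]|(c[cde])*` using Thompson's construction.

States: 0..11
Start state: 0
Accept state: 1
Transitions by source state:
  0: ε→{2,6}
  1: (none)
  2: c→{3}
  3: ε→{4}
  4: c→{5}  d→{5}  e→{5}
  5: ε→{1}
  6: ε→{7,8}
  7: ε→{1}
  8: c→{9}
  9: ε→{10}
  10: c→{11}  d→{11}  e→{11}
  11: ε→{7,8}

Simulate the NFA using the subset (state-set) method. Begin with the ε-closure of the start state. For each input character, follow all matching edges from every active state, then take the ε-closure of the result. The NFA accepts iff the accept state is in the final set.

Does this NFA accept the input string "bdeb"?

start: ε-closure({0}) = {0,1,2,6,7,8}
'b' @ 1: {}  — dead — no transitions
rest 'deb' ignored (set empty)
final: {}; accept 1 not in set

Answer: REJECT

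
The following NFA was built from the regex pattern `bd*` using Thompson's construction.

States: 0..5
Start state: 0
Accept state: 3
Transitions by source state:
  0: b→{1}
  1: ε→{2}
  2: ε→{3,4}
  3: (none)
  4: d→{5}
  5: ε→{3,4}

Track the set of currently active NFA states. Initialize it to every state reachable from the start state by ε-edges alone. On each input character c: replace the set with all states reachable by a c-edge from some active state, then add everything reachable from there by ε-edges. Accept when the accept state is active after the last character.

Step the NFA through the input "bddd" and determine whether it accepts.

Answer: ACCEPT

Trace:
S₀ = ε-closure({0}) = {0}
'b' @ 1: {1,2,3,4}  (accept∈set)
'd' @ 2: {3,4,5}  (accept∈set)
'd' @ 3: {3,4,5}  (accept∈set)
'd' @ 4: {3,4,5}  (accept∈set)
after full input: {3,4,5}  (accept=3 in)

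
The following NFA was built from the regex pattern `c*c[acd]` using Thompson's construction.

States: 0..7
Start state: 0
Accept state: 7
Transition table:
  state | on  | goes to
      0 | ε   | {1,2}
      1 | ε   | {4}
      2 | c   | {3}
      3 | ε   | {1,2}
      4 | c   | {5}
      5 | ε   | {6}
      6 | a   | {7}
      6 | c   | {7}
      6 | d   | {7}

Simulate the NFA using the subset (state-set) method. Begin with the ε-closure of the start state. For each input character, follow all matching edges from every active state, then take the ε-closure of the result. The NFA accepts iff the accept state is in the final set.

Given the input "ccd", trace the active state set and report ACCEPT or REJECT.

S₀ = ε-closure({0}) = {0,1,2,4}
'c' @ 1: {1,2,3,4,5,6}
'c' @ 2: {1,2,3,4,5,6,7}  [accepting]
'd' @ 3: {7}  [accepting]
after full input: {7}  (accept=7 in)

Answer: ACCEPT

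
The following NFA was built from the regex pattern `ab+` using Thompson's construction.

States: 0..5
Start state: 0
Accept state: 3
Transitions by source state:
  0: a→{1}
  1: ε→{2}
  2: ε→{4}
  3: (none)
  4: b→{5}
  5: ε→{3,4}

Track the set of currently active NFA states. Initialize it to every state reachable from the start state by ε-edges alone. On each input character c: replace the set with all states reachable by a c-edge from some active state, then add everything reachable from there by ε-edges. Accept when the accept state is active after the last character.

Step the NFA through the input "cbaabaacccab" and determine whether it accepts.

start: ε-closure({0}) = {0}
'c' @ 1: {}  — state set empty
rest 'baabaacccab' ignored (set empty)
after full input: {}  (accept=3 not in)

Answer: REJECT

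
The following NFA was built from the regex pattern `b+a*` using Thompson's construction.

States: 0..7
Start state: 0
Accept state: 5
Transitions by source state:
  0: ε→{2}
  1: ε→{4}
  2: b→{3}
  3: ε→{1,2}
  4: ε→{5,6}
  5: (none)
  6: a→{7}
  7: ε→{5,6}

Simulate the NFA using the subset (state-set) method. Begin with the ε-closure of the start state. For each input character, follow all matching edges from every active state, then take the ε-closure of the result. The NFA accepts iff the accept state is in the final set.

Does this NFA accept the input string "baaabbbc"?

S₀ = ε-closure({0}) = {0,2}
'b' @ 1: {1,2,3,4,5,6}  [accepting]
'a' @ 2: {5,6,7}  [accepting]
'a' @ 3: {5,6,7}  [accepting]
'a' @ 4: {5,6,7}  [accepting]
'b' @ 5: {}  — state set empty
rest 'bbc' ignored (set empty)
final: {}; accept 5 not in set

Answer: REJECT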